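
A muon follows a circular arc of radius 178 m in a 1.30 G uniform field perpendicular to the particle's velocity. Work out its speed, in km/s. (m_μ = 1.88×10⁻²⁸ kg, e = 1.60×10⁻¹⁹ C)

From qvB = mv²/r, v = qBr/m.
v = (1×1.60×10^-19)(1.30×10^-4)(178) / (1.88×10^-28) = 1.97×10^7 m/s.

v ≈ 19700 km/s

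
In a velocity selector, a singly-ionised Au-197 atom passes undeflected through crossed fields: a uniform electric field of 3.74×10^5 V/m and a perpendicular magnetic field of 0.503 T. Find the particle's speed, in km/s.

For zero net force, qE = qvB, so v = E/B.
v = (3.74×10^5) / (0.503) = 7.44×10^5 m/s.

v ≈ 744 km/s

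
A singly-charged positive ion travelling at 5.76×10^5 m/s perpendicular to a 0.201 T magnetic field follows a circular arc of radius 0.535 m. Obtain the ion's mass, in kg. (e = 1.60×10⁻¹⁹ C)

qvB = mv²/r ⇒ m = qBr/v.
m = (1×1.60×10^-19)(0.201)(0.535) / (5.76×10^5) = 2.99×10^-26 kg.

m ≈ 2.99×10^-26 kg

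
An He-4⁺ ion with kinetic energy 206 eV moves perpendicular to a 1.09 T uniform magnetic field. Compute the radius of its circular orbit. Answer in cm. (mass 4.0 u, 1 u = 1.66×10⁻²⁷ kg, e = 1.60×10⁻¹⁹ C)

r ≈ 0.379 cm

Convert the energy: K = 206 eV = 3.30×10^-17 J.
v = √(2K/m) = √(2·3.30×10^-17/6.64×10^-27) = 9.96×10^4 m/s.
r = mv/(qB) = (6.64×10^-27)(9.96×10^4) / [(1×1.60×10^-19)(1.09)] = 3.79×10^-3 m.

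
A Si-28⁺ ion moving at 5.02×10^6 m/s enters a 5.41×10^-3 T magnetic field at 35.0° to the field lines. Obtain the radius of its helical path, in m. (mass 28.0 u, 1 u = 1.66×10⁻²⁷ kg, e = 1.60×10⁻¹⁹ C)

Only the perpendicular component v⊥ = v sin35.0° = 2.88×10^6 m/s is bent by the field.
r = m v⊥ /(qB) = (4.65×10^-26)(2.88×10^6) / [(1×1.60×10^-19)(5.41×10^-3)] = 155 m.

r ≈ 155 m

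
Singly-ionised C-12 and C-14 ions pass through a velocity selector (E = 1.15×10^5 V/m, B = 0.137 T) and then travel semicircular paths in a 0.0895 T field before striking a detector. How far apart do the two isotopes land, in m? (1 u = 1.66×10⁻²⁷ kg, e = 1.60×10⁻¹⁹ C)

Δd ≈ 0.389 m

Both emerge at v = E/B₁ = 8.39×10^5 m/s.
r = mv/(qB₂), so r₁ = 1.168 m and r₂ = 1.362 m, giving Δr = 0.195 m.
After a semicircle each ion lands a diameter 2r from the entry slit, so the separation is 2Δr = 0.389 m.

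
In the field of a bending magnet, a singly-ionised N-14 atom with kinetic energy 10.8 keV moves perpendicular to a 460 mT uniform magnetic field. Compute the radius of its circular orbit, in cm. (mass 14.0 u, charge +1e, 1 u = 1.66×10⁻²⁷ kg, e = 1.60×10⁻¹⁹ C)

Convert the energy: K = 10.8 keV = 1.73×10^-15 J.
v = √(2K/m) = √(2·1.73×10^-15/2.32×10^-26) = 3.86×10^5 m/s.
r = mv/(qB) = (2.32×10^-26)(3.86×10^5) / [(1×1.60×10^-19)(0.460)] = 0.122 m.

r ≈ 12.2 cm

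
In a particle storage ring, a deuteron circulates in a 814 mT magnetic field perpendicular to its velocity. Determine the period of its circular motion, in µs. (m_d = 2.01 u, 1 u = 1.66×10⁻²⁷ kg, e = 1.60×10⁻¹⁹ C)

The cyclotron period is independent of speed: T = 2πm/(qB).
T = 2π(3.34×10^-27) / [(1×1.60×10^-19)(0.814)] = 1.61×10^-7 s.

T ≈ 0.161 µs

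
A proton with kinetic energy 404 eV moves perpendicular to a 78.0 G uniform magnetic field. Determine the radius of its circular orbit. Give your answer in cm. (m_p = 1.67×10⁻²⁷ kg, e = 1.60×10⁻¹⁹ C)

r ≈ 37.2 cm

Convert the energy: K = 404 eV = 6.46×10^-17 J.
v = √(2K/m) = √(2·6.46×10^-17/1.67×10^-27) = 2.78×10^5 m/s.
r = mv/(qB) = (1.67×10^-27)(2.78×10^5) / [(1×1.60×10^-19)(7.80×10^-3)] = 0.372 m.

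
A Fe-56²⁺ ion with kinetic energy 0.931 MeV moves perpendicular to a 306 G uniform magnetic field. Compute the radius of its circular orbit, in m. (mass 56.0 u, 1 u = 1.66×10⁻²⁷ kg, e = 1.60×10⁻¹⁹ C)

r ≈ 17.0 m

Convert the energy: K = 0.931 MeV = 1.49×10^-13 J.
v = √(2K/m) = √(2·1.49×10^-13/9.30×10^-26) = 1.79×10^6 m/s.
r = mv/(qB) = (9.30×10^-26)(1.79×10^6) / [(2×1.60×10^-19)(0.0306)] = 17.0 m.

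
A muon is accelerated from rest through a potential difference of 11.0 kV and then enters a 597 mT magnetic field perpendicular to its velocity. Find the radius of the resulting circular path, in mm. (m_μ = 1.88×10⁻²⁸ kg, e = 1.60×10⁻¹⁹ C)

The kinetic energy gained is K = qV = (1×1.60×10^-19)(1.10×10^4) = 1.76×10^-15 J.
v = √(2K/m) = 4.33×10^6 m/s.
r = mv/(qB) = (1.88×10^-28)(4.33×10^6) / [(1×1.60×10^-19)(0.597)] = 8.52×10^-3 m.

r ≈ 8.52 mm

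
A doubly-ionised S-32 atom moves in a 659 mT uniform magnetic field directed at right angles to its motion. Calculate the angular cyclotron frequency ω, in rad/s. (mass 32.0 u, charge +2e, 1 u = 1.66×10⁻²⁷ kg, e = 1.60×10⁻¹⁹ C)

ω = qB/m = (2×1.60×10^-19)(0.659) / (5.31×10^-26) = 3.97×10^6 rad/s.

ω ≈ 3.97×10^6 rad/s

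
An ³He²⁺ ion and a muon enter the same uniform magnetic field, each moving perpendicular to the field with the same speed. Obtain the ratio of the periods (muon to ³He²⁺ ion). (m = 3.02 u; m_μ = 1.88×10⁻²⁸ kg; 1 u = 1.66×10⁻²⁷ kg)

ratio ≈ 0.0750

T = 2πm/(qB) is independent of speed, so T₂/T₁ = (m₂/q₂)/(m₁/q₁).
T_{muon}/T_{³He²⁺ ion} = (1.88×10^-28/1e) / (5.01×10^-27/2e) = 0.0750.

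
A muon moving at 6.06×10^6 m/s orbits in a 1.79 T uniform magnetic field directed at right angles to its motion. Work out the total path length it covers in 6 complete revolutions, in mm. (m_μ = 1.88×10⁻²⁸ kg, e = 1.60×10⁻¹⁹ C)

r = mv/(qB) = 3.98×10^-3 m, so one revolution covers 2πr = 0.0250 m.
In 6 revolutions: L = 6·2πr = 0.150 m.

L ≈ 150 mm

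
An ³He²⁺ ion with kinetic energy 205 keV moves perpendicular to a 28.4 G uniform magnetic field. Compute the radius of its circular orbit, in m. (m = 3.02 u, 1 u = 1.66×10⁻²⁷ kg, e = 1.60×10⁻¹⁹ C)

Convert the energy: K = 205 keV = 3.28×10^-14 J.
v = √(2K/m) = √(2·3.28×10^-14/5.01×10^-27) = 3.62×10^6 m/s.
r = mv/(qB) = (5.01×10^-27)(3.62×10^6) / [(2×1.60×10^-19)(2.84×10^-3)] = 20.0 m.

r ≈ 20.0 m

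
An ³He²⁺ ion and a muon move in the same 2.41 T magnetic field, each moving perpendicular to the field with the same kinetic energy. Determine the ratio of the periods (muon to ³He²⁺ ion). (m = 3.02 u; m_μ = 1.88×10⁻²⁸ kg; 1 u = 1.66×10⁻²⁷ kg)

ratio ≈ 0.0750

T = 2πm/(qB) is independent of speed, so T₂/T₁ = (m₂/q₂)/(m₁/q₁).
T_{muon}/T_{³He²⁺ ion} = (1.88×10^-28/1e) / (5.01×10^-27/2e) = 0.0750.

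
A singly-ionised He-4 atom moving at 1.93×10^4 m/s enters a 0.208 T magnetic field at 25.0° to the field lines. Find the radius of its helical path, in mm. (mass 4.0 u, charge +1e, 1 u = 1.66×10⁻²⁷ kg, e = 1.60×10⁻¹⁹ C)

Only the perpendicular component v⊥ = v sin25.0° = 8160 m/s is bent by the field.
r = m v⊥ /(qB) = (6.64×10^-27)(8160) / [(1×1.60×10^-19)(0.208)] = 1.63×10^-3 m.

r ≈ 1.63 mm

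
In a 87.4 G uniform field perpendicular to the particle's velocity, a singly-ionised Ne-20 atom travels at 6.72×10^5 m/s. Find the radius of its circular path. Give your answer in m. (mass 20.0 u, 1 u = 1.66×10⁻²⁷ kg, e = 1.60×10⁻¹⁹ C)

The magnetic force provides the centripetal force: qvB = mv²/r, so r = mv/(qB).
r = (3.32×10^-26 kg)(6.72×10^5 m/s) / [(1×1.60×10^-19 C)(8.74×10^-3 T)] = 16.0 m.

r ≈ 16.0 m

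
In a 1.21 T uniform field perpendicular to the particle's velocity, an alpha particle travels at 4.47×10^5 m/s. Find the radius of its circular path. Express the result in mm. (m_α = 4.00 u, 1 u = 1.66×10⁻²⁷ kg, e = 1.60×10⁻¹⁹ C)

The magnetic force provides the centripetal force: qvB = mv²/r, so r = mv/(qB).
r = (6.64×10^-27 kg)(4.47×10^5 m/s) / [(2×1.60×10^-19 C)(1.21 T)] = 7.67×10^-3 m.

r ≈ 7.67 mm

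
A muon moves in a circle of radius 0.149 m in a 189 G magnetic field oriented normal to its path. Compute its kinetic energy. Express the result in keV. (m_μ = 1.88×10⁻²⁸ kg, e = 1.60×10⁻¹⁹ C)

K ≈ 3.37 keV

v = qBr/m = (1×1.60×10^-19)(0.0189)(0.149) / (1.88×10^-28) = 2.40×10^6 m/s.
K = ½mv² = 0.5·(1.88×10^-28)·(2.40×10^6)² = 5.40×10^-16 J = 3.37 keV.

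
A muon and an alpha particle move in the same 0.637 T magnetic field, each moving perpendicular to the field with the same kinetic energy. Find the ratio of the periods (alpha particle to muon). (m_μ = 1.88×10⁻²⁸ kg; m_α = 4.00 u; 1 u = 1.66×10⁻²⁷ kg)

ratio ≈ 17.7

T = 2πm/(qB) is independent of speed, so T₂/T₁ = (m₂/q₂)/(m₁/q₁).
T_{alpha particle}/T_{muon} = (6.64×10^-27/2e) / (1.88×10^-28/1e) = 17.7.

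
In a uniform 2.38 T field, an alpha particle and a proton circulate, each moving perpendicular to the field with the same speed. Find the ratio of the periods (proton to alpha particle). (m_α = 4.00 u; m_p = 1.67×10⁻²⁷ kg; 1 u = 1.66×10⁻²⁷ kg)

ratio ≈ 0.503

T = 2πm/(qB) is independent of speed, so T₂/T₁ = (m₂/q₂)/(m₁/q₁).
T_{proton}/T_{alpha particle} = (1.67×10^-27/1e) / (6.64×10^-27/2e) = 0.503.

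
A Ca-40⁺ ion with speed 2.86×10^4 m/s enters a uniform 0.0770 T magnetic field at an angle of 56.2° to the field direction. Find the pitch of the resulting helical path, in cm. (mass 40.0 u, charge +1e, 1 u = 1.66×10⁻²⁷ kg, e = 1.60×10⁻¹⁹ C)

The velocity component along B is v∥ = v cos56.2° = 1.59×10^4 m/s.
The cyclotron period T = 2πm/(qB) = 3.39×10^-5 s is set by m, q, B alone.
Pitch = v∥·T = (1.59×10^4)(3.39×10^-5) = 0.539 m.

pitch ≈ 53.9 cm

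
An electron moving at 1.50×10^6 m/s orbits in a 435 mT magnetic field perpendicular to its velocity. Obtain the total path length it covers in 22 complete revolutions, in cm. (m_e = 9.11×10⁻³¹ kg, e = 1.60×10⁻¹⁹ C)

L ≈ 0.271 cm

r = mv/(qB) = 1.96×10^-5 m, so one revolution covers 2πr = 1.23×10^-4 m.
In 22 revolutions: L = 22·2πr = 2.71×10^-3 m.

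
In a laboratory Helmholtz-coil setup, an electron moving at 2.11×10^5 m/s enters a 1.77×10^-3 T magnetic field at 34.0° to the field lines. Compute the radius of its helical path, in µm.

r ≈ 380 µm

Only the perpendicular component v⊥ = v sin34.0° = 1.18×10^5 m/s is bent by the field.
r = m v⊥ /(qB) = (9.11×10^-31)(1.18×10^5) / [(1×1.60×10^-19)(1.77×10^-3)] = 3.80×10^-4 m.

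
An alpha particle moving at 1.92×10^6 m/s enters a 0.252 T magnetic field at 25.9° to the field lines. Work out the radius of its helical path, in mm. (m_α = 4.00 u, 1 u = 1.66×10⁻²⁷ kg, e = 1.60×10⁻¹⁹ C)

r ≈ 69.1 mm

Only the perpendicular component v⊥ = v sin25.9° = 8.39×10^5 m/s is bent by the field.
r = m v⊥ /(qB) = (6.64×10^-27)(8.39×10^5) / [(2×1.60×10^-19)(0.252)] = 0.0691 m.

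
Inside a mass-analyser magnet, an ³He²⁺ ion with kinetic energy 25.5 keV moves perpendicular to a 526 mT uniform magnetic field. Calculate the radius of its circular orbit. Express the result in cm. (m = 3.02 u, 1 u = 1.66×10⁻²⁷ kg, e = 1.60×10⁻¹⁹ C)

Convert the energy: K = 25.5 keV = 4.08×10^-15 J.
v = √(2K/m) = √(2·4.08×10^-15/5.01×10^-27) = 1.28×10^6 m/s.
r = mv/(qB) = (5.01×10^-27)(1.28×10^6) / [(2×1.60×10^-19)(0.526)] = 0.0380 m.

r ≈ 3.80 cm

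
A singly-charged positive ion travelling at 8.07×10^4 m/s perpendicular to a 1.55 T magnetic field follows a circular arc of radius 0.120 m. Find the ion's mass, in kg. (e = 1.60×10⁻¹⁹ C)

qvB = mv²/r ⇒ m = qBr/v.
m = (1×1.60×10^-19)(1.55)(0.120) / (8.07×10^4) = 3.69×10^-25 kg.

m ≈ 3.69×10^-25 kg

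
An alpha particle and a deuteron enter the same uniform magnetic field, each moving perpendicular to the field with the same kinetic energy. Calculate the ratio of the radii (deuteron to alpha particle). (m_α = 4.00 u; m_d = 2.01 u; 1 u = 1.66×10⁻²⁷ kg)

r = √(2mK)/(qB) ⇒ at equal K, r ∝ √m/q.
r_{deuteron}/r_{alpha particle} = 1.42.

ratio ≈ 1.42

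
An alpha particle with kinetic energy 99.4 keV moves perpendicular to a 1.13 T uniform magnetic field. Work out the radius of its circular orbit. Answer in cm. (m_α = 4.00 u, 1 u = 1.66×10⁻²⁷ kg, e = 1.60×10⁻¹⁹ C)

Convert the energy: K = 99.4 keV = 1.59×10^-14 J.
v = √(2K/m) = √(2·1.59×10^-14/6.64×10^-27) = 2.19×10^6 m/s.
r = mv/(qB) = (6.64×10^-27)(2.19×10^6) / [(2×1.60×10^-19)(1.13)] = 0.0402 m.

r ≈ 4.02 cm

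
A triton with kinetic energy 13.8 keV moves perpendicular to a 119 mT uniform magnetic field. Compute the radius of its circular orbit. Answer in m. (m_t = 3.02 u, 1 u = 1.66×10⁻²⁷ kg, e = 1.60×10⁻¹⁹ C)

Convert the energy: K = 13.8 keV = 2.21×10^-15 J.
v = √(2K/m) = √(2·2.21×10^-15/5.01×10^-27) = 9.39×10^5 m/s.
r = mv/(qB) = (5.01×10^-27)(9.39×10^5) / [(1×1.60×10^-19)(0.119)] = 0.247 m.

r ≈ 0.247 m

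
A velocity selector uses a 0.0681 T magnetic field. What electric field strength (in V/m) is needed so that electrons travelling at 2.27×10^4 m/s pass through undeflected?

E ≈ 1550 V/m

qE = qvB ⇒ E = vB = (2.27×10^4)(0.0681) = 1550 V/m.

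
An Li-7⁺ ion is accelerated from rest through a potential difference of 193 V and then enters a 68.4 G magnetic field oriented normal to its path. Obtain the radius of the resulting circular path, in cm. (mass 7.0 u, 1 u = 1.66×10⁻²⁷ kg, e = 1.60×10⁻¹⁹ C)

The kinetic energy gained is K = qV = (1×1.60×10^-19)(193) = 3.09×10^-17 J.
v = √(2K/m) = 7.29×10^4 m/s.
r = mv/(qB) = (1.16×10^-26)(7.29×10^4) / [(1×1.60×10^-19)(6.84×10^-3)] = 0.774 m.

r ≈ 77.4 cm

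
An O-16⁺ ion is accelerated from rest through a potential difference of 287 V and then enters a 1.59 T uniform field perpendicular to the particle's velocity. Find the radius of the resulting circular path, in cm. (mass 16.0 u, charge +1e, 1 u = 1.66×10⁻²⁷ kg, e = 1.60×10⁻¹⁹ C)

r ≈ 0.614 cm

The kinetic energy gained is K = qV = (1×1.60×10^-19)(287) = 4.59×10^-17 J.
v = √(2K/m) = 5.88×10^4 m/s.
r = mv/(qB) = (2.66×10^-26)(5.88×10^4) / [(1×1.60×10^-19)(1.59)] = 6.14×10^-3 m.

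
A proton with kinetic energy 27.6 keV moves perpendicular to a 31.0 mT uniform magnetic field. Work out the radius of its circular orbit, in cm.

Convert the energy: K = 27.6 keV = 4.42×10^-15 J.
v = √(2K/m) = √(2·4.42×10^-15/1.67×10^-27) = 2.30×10^6 m/s.
r = mv/(qB) = (1.67×10^-27)(2.30×10^6) / [(1×1.60×10^-19)(0.0310)] = 0.774 m.

r ≈ 77.4 cm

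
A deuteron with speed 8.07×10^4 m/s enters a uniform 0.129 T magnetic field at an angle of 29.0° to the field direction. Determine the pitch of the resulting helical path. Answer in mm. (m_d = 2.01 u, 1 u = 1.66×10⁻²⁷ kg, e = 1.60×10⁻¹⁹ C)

pitch ≈ 71.7 mm

The velocity component along B is v∥ = v cos29.0° = 7.06×10^4 m/s.
The cyclotron period T = 2πm/(qB) = 1.02×10^-6 s is set by m, q, B alone.
Pitch = v∥·T = (7.06×10^4)(1.02×10^-6) = 0.0717 m.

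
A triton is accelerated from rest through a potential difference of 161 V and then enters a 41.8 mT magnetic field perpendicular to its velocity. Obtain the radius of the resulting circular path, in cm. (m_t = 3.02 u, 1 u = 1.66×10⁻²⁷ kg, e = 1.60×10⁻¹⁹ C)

The kinetic energy gained is K = qV = (1×1.60×10^-19)(161) = 2.58×10^-17 J.
v = √(2K/m) = 1.01×10^5 m/s.
r = mv/(qB) = (5.01×10^-27)(1.01×10^5) / [(1×1.60×10^-19)(0.0418)] = 0.0760 m.

r ≈ 7.60 cm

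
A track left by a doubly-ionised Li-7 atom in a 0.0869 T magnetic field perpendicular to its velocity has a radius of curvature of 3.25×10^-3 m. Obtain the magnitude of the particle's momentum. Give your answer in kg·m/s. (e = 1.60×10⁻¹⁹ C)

p ≈ 9.04×10^-23 kg·m/s

Since qvB = mv²/r, the momentum p = mv = qBr.
p = (2×1.60×10^-19)(0.0869)(3.25×10^-3) = 9.04×10^-23 kg·m/s.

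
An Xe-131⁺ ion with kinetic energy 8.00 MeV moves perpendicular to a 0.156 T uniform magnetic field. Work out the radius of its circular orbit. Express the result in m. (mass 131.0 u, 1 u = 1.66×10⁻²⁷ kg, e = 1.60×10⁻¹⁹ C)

r ≈ 29.9 m

Convert the energy: K = 8.00 MeV = 1.28×10^-12 J.
v = √(2K/m) = √(2·1.28×10^-12/2.17×10^-25) = 3.43×10^6 m/s.
r = mv/(qB) = (2.17×10^-25)(3.43×10^6) / [(1×1.60×10^-19)(0.156)] = 29.9 m.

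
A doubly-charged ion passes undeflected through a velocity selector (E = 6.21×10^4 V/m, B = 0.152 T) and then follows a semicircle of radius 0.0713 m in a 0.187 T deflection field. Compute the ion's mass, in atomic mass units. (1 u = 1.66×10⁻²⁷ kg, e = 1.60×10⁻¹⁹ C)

v = E/B₁ = 4.09×10^5 m/s.
From r = mv/(qB₂), m = qB₂r/v = (2×1.60×10^-19)(0.187)(0.0713) / (4.09×10^5) = 1.04×10^-26 kg.
In atomic mass units: m = 1.04×10^-26 / 1.66×10^-27 = 6.29 u.

m ≈ 6.29 u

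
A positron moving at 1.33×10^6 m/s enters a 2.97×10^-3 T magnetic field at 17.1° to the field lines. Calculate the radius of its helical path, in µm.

r ≈ 750 µm

Only the perpendicular component v⊥ = v sin17.1° = 3.91×10^5 m/s is bent by the field.
r = m v⊥ /(qB) = (9.11×10^-31)(3.91×10^5) / [(1×1.60×10^-19)(2.97×10^-3)] = 7.50×10^-4 m.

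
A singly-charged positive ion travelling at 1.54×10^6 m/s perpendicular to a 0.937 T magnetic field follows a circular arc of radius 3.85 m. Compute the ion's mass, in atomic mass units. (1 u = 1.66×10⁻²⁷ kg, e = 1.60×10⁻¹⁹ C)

qvB = mv²/r ⇒ m = qBr/v.
m = (1×1.60×10^-19)(0.937)(3.85) / (1.54×10^6) = 3.75×10^-25 kg = 226 u.

m ≈ 226 u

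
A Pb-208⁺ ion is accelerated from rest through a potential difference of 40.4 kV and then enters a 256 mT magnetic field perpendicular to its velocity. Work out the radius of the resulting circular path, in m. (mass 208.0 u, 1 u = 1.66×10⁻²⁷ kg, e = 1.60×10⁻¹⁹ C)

r ≈ 1.63 m

The kinetic energy gained is K = qV = (1×1.60×10^-19)(4.04×10^4) = 6.46×10^-15 J.
v = √(2K/m) = 1.93×10^5 m/s.
r = mv/(qB) = (3.45×10^-25)(1.93×10^5) / [(1×1.60×10^-19)(0.256)] = 1.63 m.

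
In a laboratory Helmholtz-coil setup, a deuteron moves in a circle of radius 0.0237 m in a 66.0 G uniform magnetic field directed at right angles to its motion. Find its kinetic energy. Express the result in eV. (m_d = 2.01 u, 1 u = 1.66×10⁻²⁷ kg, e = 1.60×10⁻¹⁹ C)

v = qBr/m = (1×1.60×10^-19)(6.60×10^-3)(0.0237) / (3.34×10^-27) = 7500 m/s.
K = ½mv² = 0.5·(3.34×10^-27)·(7500)² = 9.39×10^-20 J = 0.587 eV.

K ≈ 0.587 eV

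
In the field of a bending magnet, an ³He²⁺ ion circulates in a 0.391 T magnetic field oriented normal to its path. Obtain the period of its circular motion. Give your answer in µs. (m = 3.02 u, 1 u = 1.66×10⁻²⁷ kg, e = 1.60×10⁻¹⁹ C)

T ≈ 0.252 µs

The cyclotron period is independent of speed: T = 2πm/(qB).
T = 2π(5.01×10^-27) / [(2×1.60×10^-19)(0.391)] = 2.52×10^-7 s.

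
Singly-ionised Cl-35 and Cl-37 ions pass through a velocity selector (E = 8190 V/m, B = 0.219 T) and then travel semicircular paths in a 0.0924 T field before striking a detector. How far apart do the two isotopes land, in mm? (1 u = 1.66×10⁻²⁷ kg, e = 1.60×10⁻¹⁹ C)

Both emerge at v = E/B₁ = 3.74×10^4 m/s.
r = mv/(qB₂), so r₁ = 0.14697 m and r₂ = 0.15537 m, giving Δr = 8.40×10^-3 m.
After a semicircle each ion lands a diameter 2r from the entry slit, so the separation is 2Δr = 0.0168 m.

Δd ≈ 16.8 mm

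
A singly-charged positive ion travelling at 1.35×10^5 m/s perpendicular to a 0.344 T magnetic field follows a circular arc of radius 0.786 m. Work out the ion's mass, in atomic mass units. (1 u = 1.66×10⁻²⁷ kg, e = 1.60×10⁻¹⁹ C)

m ≈ 193 u

qvB = mv²/r ⇒ m = qBr/v.
m = (1×1.60×10^-19)(0.344)(0.786) / (1.35×10^5) = 3.20×10^-25 kg = 193 u.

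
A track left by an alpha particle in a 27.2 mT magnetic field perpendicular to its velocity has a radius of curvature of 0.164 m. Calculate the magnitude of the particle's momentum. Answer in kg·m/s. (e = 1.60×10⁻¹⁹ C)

Since qvB = mv²/r, the momentum p = mv = qBr.
p = (2×1.60×10^-19)(0.0272)(0.164) = 1.43×10^-21 kg·m/s.

p ≈ 1.43×10^-21 kg·m/s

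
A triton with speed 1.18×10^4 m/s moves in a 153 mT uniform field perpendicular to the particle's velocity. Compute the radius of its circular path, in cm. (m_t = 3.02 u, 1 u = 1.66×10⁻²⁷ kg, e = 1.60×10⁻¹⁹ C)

The magnetic force provides the centripetal force: qvB = mv²/r, so r = mv/(qB).
r = (5.01×10^-27 kg)(1.18×10^4 m/s) / [(1×1.60×10^-19 C)(0.153 T)] = 2.42×10^-3 m.

r ≈ 0.242 cm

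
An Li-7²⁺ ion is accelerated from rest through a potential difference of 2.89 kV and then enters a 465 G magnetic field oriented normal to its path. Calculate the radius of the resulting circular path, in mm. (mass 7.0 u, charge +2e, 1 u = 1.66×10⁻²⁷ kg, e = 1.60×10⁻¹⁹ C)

r ≈ 312 mm

The kinetic energy gained is K = qV = (2×1.60×10^-19)(2890) = 9.25×10^-16 J.
v = √(2K/m) = 3.99×10^5 m/s.
r = mv/(qB) = (1.16×10^-26)(3.99×10^5) / [(2×1.60×10^-19)(0.0465)] = 0.312 m.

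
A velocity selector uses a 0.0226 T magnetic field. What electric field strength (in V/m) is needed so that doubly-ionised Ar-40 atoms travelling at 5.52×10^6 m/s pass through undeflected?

qE = qvB ⇒ E = vB = (5.52×10^6)(0.0226) = 1.25×10^5 V/m.

E ≈ 1.25×10^5 V/m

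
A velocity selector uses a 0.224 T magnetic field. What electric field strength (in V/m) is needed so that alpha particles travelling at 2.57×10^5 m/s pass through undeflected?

qE = qvB ⇒ E = vB = (2.57×10^5)(0.224) = 5.76×10^4 V/m.

E ≈ 5.76×10^4 V/m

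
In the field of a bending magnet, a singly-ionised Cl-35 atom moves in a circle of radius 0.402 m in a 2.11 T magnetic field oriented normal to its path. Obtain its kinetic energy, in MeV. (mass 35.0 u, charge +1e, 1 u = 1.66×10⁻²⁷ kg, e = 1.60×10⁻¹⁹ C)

v = qBr/m = (1×1.60×10^-19)(2.11)(0.402) / (5.81×10^-26) = 2.34×10^6 m/s.
K = ½mv² = 0.5·(5.81×10^-26)·(2.34×10^6)² = 1.59×10^-13 J = 0.991 MeV.

K ≈ 0.991 MeV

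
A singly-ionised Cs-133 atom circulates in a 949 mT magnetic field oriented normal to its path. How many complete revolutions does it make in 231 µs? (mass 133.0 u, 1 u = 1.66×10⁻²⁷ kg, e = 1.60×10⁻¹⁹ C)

T = 2πm/(qB) = 2π(2.2078×10^-25) / [(1×1.60×10^-19)(0.949)] = 9.1359×10^-6 s.
N = t/T = 2.31×10^-4 / 9.1359×10^-6 ≈ 25.28, so 25 complete revolutions.

N = 25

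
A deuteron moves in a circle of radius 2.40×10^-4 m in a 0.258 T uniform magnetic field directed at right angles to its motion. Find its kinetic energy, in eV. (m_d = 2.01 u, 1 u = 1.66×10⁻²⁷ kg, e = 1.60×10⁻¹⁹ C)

v = qBr/m = (1×1.60×10^-19)(0.258)(2.40×10^-4) / (3.34×10^-27) = 2970 m/s.
K = ½mv² = 0.5·(3.34×10^-27)·(2970)² = 1.47×10^-20 J = 0.0919 eV.

K ≈ 0.0919 eV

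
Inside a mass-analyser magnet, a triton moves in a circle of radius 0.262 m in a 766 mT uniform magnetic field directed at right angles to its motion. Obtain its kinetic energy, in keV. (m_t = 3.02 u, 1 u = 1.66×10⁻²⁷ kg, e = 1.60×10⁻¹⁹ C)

v = qBr/m = (1×1.60×10^-19)(0.766)(0.262) / (5.01×10^-27) = 6.41×10^6 m/s.
K = ½mv² = 0.5·(5.01×10^-27)·(6.41×10^6)² = 1.03×10^-13 J = 643 keV.

K ≈ 643 keV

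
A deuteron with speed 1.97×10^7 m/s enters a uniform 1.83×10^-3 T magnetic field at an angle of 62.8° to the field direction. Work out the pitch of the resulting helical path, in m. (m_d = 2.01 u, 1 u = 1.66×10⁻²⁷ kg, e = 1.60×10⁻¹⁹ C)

pitch ≈ 645 m

The velocity component along B is v∥ = v cos62.8° = 9.00×10^6 m/s.
The cyclotron period T = 2πm/(qB) = 7.16×10^-5 s is set by m, q, B alone.
Pitch = v∥·T = (9.00×10^6)(7.16×10^-5) = 645 m.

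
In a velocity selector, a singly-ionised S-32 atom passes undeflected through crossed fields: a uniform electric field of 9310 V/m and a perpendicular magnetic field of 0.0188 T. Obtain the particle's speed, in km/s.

v ≈ 495 km/s

For zero net force, qE = qvB, so v = E/B.
v = (9310) / (0.0188) = 4.95×10^5 m/s.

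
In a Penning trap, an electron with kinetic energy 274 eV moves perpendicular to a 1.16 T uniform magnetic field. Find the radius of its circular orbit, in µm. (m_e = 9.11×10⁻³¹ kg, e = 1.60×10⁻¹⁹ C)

r ≈ 48.2 µm

Convert the energy: K = 274 eV = 4.38×10^-17 J.
v = √(2K/m) = √(2·4.38×10^-17/9.11×10^-31) = 9.81×10^6 m/s.
r = mv/(qB) = (9.11×10^-31)(9.81×10^6) / [(1×1.60×10^-19)(1.16)] = 4.82×10^-5 m.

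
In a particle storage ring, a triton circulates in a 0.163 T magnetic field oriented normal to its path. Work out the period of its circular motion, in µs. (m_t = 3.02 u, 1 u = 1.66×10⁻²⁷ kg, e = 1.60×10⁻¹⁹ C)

The cyclotron period is independent of speed: T = 2πm/(qB).
T = 2π(5.01×10^-27) / [(1×1.60×10^-19)(0.163)] = 1.21×10^-6 s.

T ≈ 1.21 µs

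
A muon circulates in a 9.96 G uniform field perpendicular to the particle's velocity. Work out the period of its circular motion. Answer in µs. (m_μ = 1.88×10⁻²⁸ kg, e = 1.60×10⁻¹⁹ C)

T ≈ 7.41 µs

The cyclotron period is independent of speed: T = 2πm/(qB).
T = 2π(1.88×10^-28) / [(1×1.60×10^-19)(9.96×10^-4)] = 7.41×10^-6 s.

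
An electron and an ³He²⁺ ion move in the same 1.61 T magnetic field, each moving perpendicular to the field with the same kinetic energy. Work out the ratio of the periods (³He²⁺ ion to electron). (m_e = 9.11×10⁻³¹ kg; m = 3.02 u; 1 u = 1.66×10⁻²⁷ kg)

T = 2πm/(qB) is independent of speed, so T₂/T₁ = (m₂/q₂)/(m₁/q₁).
T_{³He²⁺ ion}/T_{electron} = (5.01×10^-27/2e) / (9.11×10^-31/1e) = 2750.

ratio ≈ 2750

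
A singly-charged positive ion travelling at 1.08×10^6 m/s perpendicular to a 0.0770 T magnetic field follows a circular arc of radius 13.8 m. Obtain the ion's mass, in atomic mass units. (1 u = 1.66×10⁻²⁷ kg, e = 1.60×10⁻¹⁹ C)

m ≈ 94.8 u

qvB = mv²/r ⇒ m = qBr/v.
m = (1×1.60×10^-19)(0.0770)(13.8) / (1.08×10^6) = 1.57×10^-25 kg = 94.8 u.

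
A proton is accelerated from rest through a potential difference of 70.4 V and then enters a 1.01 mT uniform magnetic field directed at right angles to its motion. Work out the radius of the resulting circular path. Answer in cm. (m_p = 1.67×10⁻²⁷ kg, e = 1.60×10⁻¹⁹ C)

The kinetic energy gained is K = qV = (1×1.60×10^-19)(70.4) = 1.13×10^-17 J.
v = √(2K/m) = 1.16×10^5 m/s.
r = mv/(qB) = (1.67×10^-27)(1.16×10^5) / [(1×1.60×10^-19)(1.01×10^-3)] = 1.20 m.

r ≈ 120 cm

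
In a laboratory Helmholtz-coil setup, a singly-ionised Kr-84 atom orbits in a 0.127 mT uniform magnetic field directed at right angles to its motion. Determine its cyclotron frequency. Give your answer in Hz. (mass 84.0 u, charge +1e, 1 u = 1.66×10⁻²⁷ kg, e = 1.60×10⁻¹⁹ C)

f = qB/(2πm) = (1×1.60×10^-19)(1.27×10^-4) / [2π(1.39×10^-25)] = 23.2 Hz.

f ≈ 23.2 Hz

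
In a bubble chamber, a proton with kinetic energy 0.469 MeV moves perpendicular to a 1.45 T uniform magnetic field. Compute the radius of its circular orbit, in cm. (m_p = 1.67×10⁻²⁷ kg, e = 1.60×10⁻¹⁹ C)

Convert the energy: K = 0.469 MeV = 7.50×10^-14 J.
v = √(2K/m) = √(2·7.50×10^-14/1.67×10^-27) = 9.48×10^6 m/s.
r = mv/(qB) = (1.67×10^-27)(9.48×10^6) / [(1×1.60×10^-19)(1.45)] = 0.0682 m.

r ≈ 6.82 cm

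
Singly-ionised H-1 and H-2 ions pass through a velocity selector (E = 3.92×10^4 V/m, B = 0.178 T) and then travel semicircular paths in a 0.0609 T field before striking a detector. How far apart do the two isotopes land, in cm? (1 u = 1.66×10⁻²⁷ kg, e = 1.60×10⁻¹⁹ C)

Both emerge at v = E/B₁ = 2.20×10^5 m/s.
r = mv/(qB₂), so r₁ = 0.0375 m and r₂ = 0.0750 m, giving Δr = 0.0375 m.
After a semicircle each ion lands a diameter 2r from the entry slit, so the separation is 2Δr = 0.0750 m.

Δd ≈ 7.50 cm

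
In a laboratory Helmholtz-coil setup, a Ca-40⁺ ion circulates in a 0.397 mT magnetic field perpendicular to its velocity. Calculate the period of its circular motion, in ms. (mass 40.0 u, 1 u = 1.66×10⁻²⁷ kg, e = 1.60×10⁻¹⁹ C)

The cyclotron period is independent of speed: T = 2πm/(qB).
T = 2π(6.64×10^-26) / [(1×1.60×10^-19)(3.97×10^-4)] = 6.57×10^-3 s.

T ≈ 6.57 ms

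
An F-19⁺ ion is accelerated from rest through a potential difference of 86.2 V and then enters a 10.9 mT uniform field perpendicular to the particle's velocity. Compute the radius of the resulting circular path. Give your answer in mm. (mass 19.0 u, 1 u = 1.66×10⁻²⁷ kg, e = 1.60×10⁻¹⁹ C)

r ≈ 535 mm

The kinetic energy gained is K = qV = (1×1.60×10^-19)(86.2) = 1.38×10^-17 J.
v = √(2K/m) = 2.96×10^4 m/s.
r = mv/(qB) = (3.15×10^-26)(2.96×10^4) / [(1×1.60×10^-19)(0.0109)] = 0.535 m.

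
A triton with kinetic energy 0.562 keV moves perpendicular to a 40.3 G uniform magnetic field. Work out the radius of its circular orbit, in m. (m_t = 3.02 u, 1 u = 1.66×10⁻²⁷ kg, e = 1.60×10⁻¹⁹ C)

Convert the energy: K = 0.562 keV = 8.99×10^-17 J.
v = √(2K/m) = √(2·8.99×10^-17/5.01×10^-27) = 1.89×10^5 m/s.
r = mv/(qB) = (5.01×10^-27)(1.89×10^5) / [(1×1.60×10^-19)(4.03×10^-3)] = 1.47 m.

r ≈ 1.47 m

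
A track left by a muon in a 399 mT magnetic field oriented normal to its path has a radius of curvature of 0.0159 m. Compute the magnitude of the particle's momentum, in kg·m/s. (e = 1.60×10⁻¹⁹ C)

Since qvB = mv²/r, the momentum p = mv = qBr.
p = (1×1.60×10^-19)(0.399)(0.0159) = 1.02×10^-21 kg·m/s.

p ≈ 1.02×10^-21 kg·m/s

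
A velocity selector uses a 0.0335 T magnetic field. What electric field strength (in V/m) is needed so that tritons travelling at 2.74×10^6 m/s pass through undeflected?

E ≈ 9.18×10^4 V/m

qE = qvB ⇒ E = vB = (2.74×10^6)(0.0335) = 9.18×10^4 V/m.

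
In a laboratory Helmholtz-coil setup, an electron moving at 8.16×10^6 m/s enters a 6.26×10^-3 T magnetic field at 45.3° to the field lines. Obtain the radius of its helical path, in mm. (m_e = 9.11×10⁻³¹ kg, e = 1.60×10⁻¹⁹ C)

Only the perpendicular component v⊥ = v sin45.3° = 5.80×10^6 m/s is bent by the field.
r = m v⊥ /(qB) = (9.11×10^-31)(5.80×10^6) / [(1×1.60×10^-19)(6.26×10^-3)] = 5.28×10^-3 m.

r ≈ 5.28 mm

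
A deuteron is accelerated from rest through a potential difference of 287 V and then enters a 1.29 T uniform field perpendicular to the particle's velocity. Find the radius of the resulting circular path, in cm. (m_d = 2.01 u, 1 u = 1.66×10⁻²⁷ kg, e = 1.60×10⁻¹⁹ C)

The kinetic energy gained is K = qV = (1×1.60×10^-19)(287) = 4.59×10^-17 J.
v = √(2K/m) = 1.66×10^5 m/s.
r = mv/(qB) = (3.34×10^-27)(1.66×10^5) / [(1×1.60×10^-19)(1.29)] = 2.68×10^-3 m.

r ≈ 0.268 cm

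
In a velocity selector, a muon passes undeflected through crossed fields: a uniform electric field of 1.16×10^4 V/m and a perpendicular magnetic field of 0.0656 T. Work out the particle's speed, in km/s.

For zero net force, qE = qvB, so v = E/B.
v = (1.16×10^4) / (0.0656) = 1.77×10^5 m/s.

v ≈ 177 km/s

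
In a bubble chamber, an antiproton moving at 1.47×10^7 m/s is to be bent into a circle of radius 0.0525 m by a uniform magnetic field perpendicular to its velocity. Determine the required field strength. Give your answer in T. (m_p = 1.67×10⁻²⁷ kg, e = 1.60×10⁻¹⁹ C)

B ≈ 2.92 T

qvB = mv²/r gives B = mv/(qr).
B = (1.67×10^-27)(1.47×10^7) / [(1×1.60×10^-19)(0.0525)] = 2.92 T.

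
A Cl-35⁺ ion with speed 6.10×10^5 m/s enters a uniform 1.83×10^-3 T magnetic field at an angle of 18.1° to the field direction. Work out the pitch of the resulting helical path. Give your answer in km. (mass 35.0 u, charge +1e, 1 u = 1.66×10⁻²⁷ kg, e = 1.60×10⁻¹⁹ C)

The velocity component along B is v∥ = v cos18.1° = 5.80×10^5 m/s.
The cyclotron period T = 2πm/(qB) = 1.25×10^-3 s is set by m, q, B alone.
Pitch = v∥·T = (5.80×10^5)(1.25×10^-3) = 723 m.

pitch ≈ 0.723 km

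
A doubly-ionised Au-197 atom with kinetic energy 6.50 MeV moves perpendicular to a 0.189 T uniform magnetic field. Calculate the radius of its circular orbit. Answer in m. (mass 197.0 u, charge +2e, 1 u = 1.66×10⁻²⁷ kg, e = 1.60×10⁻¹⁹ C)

Convert the energy: K = 6.50 MeV = 1.04×10^-12 J.
v = √(2K/m) = √(2·1.04×10^-12/3.27×10^-25) = 2.52×10^6 m/s.
r = mv/(qB) = (3.27×10^-25)(2.52×10^6) / [(2×1.60×10^-19)(0.189)] = 13.6 m.

r ≈ 13.6 m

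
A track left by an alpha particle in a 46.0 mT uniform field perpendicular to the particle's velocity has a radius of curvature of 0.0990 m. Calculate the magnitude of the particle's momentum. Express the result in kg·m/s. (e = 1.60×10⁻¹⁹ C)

Since qvB = mv²/r, the momentum p = mv = qBr.
p = (2×1.60×10^-19)(0.0460)(0.0990) = 1.46×10^-21 kg·m/s.

p ≈ 1.46×10^-21 kg·m/s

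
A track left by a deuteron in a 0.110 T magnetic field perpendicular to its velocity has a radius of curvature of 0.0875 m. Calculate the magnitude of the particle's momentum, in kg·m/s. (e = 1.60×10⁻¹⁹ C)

Since qvB = mv²/r, the momentum p = mv = qBr.
p = (1×1.60×10^-19)(0.110)(0.0875) = 1.54×10^-21 kg·m/s.

p ≈ 1.54×10^-21 kg·m/s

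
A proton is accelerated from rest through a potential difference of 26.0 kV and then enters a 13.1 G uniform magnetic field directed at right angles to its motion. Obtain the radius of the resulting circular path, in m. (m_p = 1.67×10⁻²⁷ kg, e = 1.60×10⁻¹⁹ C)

The kinetic energy gained is K = qV = (1×1.60×10^-19)(2.60×10^4) = 4.16×10^-15 J.
v = √(2K/m) = 2.23×10^6 m/s.
r = mv/(qB) = (1.67×10^-27)(2.23×10^6) / [(1×1.60×10^-19)(1.31×10^-3)] = 17.8 m.

r ≈ 17.8 m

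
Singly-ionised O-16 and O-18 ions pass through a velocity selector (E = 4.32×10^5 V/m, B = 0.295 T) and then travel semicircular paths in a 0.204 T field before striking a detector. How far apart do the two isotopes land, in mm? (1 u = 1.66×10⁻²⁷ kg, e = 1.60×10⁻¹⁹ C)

Δd ≈ 298 mm

Both emerge at v = E/B₁ = 1.46×10^6 m/s.
r = mv/(qB₂), so r₁ = 1.192 m and r₂ = 1.341 m, giving Δr = 0.149 m.
After a semicircle each ion lands a diameter 2r from the entry slit, so the separation is 2Δr = 0.298 m.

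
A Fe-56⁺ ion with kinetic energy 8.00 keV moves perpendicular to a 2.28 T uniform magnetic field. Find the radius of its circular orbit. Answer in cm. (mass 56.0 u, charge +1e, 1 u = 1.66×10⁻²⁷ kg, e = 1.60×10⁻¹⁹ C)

Convert the energy: K = 8.00 keV = 1.28×10^-15 J.
v = √(2K/m) = √(2·1.28×10^-15/9.30×10^-26) = 1.66×10^5 m/s.
r = mv/(qB) = (9.30×10^-26)(1.66×10^5) / [(1×1.60×10^-19)(2.28)] = 0.0423 m.

r ≈ 4.23 cm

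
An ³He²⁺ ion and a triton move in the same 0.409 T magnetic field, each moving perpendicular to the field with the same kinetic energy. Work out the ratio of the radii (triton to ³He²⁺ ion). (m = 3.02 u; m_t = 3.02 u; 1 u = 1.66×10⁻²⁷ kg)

r = √(2mK)/(qB) ⇒ at equal K, r ∝ √m/q.
r_{triton}/r_{³He²⁺ ion} = 2.00.

ratio ≈ 2.00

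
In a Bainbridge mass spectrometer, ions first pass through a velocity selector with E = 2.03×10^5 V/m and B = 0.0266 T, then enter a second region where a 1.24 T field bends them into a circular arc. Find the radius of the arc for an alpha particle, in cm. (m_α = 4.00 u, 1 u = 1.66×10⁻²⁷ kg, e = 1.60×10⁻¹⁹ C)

The selector passes v = E/B = 2.03×10^5/0.0266 = 7.63×10^6 m/s.
In the deflection region, r = mv/(qB₂) = (6.64×10^-27)(7.63×10^6) / [(2×1.60×10^-19)(1.24)] = 0.128 m.

r ≈ 12.8 cm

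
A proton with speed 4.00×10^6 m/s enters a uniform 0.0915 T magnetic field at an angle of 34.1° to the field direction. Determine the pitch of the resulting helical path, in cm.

pitch ≈ 237 cm

The velocity component along B is v∥ = v cos34.1° = 3.31×10^6 m/s.
The cyclotron period T = 2πm/(qB) = 7.17×10^-7 s is set by m, q, B alone.
Pitch = v∥·T = (3.31×10^6)(7.17×10^-7) = 2.37 m.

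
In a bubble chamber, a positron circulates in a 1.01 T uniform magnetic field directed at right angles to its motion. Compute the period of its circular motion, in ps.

T ≈ 35.4 ps

The cyclotron period is independent of speed: T = 2πm/(qB).
T = 2π(9.11×10^-31) / [(1×1.60×10^-19)(1.01)] = 3.54×10^-11 s.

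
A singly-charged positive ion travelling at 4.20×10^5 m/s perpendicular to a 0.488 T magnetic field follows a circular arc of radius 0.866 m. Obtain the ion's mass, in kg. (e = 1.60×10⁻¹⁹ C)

qvB = mv²/r ⇒ m = qBr/v.
m = (1×1.60×10^-19)(0.488)(0.866) / (4.20×10^5) = 1.61×10^-25 kg.

m ≈ 1.61×10^-25 kg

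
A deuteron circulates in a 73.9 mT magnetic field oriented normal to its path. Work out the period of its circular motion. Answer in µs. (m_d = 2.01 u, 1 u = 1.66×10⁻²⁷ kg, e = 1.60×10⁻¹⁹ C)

T ≈ 1.77 µs

The cyclotron period is independent of speed: T = 2πm/(qB).
T = 2π(3.34×10^-27) / [(1×1.60×10^-19)(0.0739)] = 1.77×10^-6 s.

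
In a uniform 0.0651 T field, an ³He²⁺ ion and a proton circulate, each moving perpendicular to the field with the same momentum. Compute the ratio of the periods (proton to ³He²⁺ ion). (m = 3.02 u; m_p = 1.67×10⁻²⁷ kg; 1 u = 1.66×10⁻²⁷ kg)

T = 2πm/(qB) is independent of speed, so T₂/T₁ = (m₂/q₂)/(m₁/q₁).
T_{proton}/T_{³He²⁺ ion} = (1.67×10^-27/1e) / (5.01×10^-27/2e) = 0.666.

ratio ≈ 0.666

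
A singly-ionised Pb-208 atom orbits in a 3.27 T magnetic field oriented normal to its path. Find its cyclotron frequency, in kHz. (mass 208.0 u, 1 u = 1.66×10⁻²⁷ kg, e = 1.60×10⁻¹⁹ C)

f ≈ 241 kHz

f = qB/(2πm) = (1×1.60×10^-19)(3.27) / [2π(3.45×10^-25)] = 2.41×10^5 Hz.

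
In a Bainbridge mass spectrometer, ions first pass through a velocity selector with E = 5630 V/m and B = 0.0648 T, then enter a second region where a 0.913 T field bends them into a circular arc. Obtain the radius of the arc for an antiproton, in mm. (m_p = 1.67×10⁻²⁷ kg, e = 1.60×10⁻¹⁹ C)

The selector passes v = E/B = 5630/0.0648 = 8.69×10^4 m/s.
In the deflection region, r = mv/(qB₂) = (1.67×10^-27)(8.69×10^4) / [(1×1.60×10^-19)(0.913)] = 9.93×10^-4 m.

r ≈ 0.993 mm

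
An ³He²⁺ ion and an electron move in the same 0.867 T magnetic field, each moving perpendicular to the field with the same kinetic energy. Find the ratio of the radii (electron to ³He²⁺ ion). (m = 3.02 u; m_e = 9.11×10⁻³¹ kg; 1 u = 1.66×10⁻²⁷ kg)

r = √(2mK)/(qB) ⇒ at equal K, r ∝ √m/q.
r_{electron}/r_{³He²⁺ ion} = 0.0270.

ratio ≈ 0.0270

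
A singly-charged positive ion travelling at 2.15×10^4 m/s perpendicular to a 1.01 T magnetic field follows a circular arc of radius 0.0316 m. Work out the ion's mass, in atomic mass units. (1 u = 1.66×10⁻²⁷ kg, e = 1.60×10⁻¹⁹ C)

m ≈ 143 u

qvB = mv²/r ⇒ m = qBr/v.
m = (1×1.60×10^-19)(1.01)(0.0316) / (2.15×10^4) = 2.38×10^-25 kg = 143 u.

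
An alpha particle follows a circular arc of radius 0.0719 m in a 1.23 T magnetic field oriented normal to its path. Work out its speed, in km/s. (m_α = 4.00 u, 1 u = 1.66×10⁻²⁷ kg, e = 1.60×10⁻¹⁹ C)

v ≈ 4260 km/s

From qvB = mv²/r, v = qBr/m.
v = (2×1.60×10^-19)(1.23)(0.0719) / (6.64×10^-27) = 4.26×10^6 m/s.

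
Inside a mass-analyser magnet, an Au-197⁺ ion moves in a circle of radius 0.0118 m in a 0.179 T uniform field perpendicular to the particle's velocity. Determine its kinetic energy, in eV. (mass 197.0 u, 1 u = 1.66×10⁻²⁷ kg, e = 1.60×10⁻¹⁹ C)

K ≈ 1.09 eV

v = qBr/m = (1×1.60×10^-19)(0.179)(0.0118) / (3.27×10^-25) = 1030 m/s.
K = ½mv² = 0.5·(3.27×10^-25)·(1030)² = 1.75×10^-19 J = 1.09 eV.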